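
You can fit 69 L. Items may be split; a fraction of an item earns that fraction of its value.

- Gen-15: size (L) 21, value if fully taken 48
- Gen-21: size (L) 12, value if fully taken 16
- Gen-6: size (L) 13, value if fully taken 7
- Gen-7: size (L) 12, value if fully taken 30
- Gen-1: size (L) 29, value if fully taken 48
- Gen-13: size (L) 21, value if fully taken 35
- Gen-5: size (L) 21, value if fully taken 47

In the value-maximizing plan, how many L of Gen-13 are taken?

Sort by value density: Gen-7 30/12≈2.5, Gen-15 48/21≈2.29, Gen-5 47/21≈2.24, Gen-13 35/21≈1.67, Gen-1 48/29≈1.66, Gen-21 16/12≈1.33, Gen-6 7/13≈0.538.
Gen-7: take in full, 12 L for value 30 — 57 left.
All 21 L of Gen-15 fit (value 48) — 36 remain.
Gen-5: take in full, 21 L for value 47 — 15 left.
15 L left: a 15/21 share of Gen-13 gives 35×15/21 = 25.

15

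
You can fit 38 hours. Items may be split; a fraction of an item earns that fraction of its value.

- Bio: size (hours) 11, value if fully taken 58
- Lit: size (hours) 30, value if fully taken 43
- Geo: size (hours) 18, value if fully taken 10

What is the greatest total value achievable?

96.7

Rank by value-to-size ratio: Bio 58/11≈5.27, Lit 43/30≈1.43, Geo 10/18≈0.556.
Bio: take in full, 11 hours for value 58 ; 27 left.
Fill the last 27 hours with part of Lit: 27/30 of it earns 38.7.
Total value = 96.7.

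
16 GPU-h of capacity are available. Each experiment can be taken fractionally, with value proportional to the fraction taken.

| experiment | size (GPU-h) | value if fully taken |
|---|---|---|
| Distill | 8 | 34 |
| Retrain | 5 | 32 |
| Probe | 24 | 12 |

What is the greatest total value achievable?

67.5

Best value per unit of size first: Retrain 32/5≈6.4, Distill 34/8≈4.25, Probe 12/24≈0.5.
Retrain: take in full, 5 GPU-h for value 32 ; 11 left.
Distill: take in full, 8 GPU-h for value 34 ; 3 left.
Only 3 GPU-h remain; take 3/24 of Probe for value 12×3/24 = 1.5.
Total value = 67.5.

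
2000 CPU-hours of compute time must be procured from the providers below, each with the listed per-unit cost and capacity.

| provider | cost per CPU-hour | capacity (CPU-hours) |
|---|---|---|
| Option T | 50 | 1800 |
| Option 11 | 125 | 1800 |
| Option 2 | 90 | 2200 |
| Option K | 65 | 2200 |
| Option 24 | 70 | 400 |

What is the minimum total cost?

Fill from the cheapest provider first.
Take 1800 from Option T at 50 ; need 200 more.
Option K at 65: take 200 of its 2200 ; requirement met.
Option 24, Option 2, Option 11: unused.
Cost = 1800×50 + 200×65 = 103000.

103000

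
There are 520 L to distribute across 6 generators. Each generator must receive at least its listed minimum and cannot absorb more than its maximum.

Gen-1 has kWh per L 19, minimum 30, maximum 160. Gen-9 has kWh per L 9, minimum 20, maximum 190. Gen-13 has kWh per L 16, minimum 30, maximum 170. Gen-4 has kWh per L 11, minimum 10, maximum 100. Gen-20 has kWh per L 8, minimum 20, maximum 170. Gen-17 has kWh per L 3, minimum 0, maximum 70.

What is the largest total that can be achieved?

Meeting every minimum uses 30+20+30+10+20+0 = 110 L, leaving 410.
Order the generators by kWh per L: Gen-1 19 > Gen-13 16 > Gen-4 11 > Gen-9 9 > Gen-20 8 > Gen-17 3.
Gen-1 takes 130 more to reach its cap of 160 ; 280 left.
Gen-13: +140 to 170 (cap) ; 140 left.
Gen-4: +90 to 100 (cap) ; 50 left.
Gen-9 has room for 170 more but only 50 remain, so it gets 70.
Total = 19×160 + 9×70 + 16×170 + 11×100 + 8×20 = 7650.

7650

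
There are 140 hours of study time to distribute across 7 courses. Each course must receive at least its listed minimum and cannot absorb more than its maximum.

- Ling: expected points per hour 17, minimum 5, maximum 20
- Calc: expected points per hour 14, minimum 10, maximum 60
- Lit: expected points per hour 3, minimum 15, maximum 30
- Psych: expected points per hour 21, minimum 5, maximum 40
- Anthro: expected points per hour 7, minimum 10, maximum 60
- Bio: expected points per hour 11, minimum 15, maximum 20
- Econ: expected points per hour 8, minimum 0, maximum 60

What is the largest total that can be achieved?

Meeting every minimum uses 5+10+15+5+10+15+0 = 60 hours, leaving 80.
Order the courses by expected points per hour: Psych 21 > Ling 17 > Calc 14 > Bio 11 > Econ 8 > Anthro 7 > Lit 3.
Give Psych 35 more to hit its cap of 40 ; 45 left.
Ling: +15 to 20 (cap) ; 30 left.
Calc has room for 50 more but only 30 remain, so it gets 40.
Total = 17×20 + 14×40 + 3×15 + 21×40 + 7×10 + 11×15 = 2020.

2020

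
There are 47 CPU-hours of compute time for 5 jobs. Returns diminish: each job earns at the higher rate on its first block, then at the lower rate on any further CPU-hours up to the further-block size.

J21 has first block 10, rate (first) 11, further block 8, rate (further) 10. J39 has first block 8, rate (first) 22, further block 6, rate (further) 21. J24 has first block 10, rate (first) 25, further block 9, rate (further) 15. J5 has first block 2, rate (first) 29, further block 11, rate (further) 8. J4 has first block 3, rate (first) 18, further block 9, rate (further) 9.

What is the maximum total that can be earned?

Rank every tier by rate: J5/tier1 29 > J24/tier1 25 > J39/tier1 22 > J39/tier2 21 > J4/tier1 18 > J24/tier2 15 > J21/tier1 11 > J21/tier2 10 > J4/tier2 9 > J5/tier2 8.
J5 tier1 at 29: fill all 2 — 45 left.
J24 tier1 at 25: fill all 10 — 35 left.
J39/tier1 (22): +8 — 27 left.
J39 tier2 at 21: fill all 6 — 21 left.
J4 tier1 at 18: fill all 3 — 18 left.
Fill J24 tier2 block (9 at 15) — 9 left.
J21 tier1 at 11: only 9 left, fill 9.
Total = 29×2 + 25×10 + 22×8 + 21×6 + 18×3 + 15×9 + 11×9 = 898.

898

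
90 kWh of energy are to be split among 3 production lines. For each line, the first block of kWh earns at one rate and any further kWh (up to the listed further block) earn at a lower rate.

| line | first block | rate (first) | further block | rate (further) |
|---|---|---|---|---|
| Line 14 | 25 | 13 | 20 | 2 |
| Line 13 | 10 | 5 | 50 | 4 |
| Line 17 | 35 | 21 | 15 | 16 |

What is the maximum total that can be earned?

Treat each block as its own option and order by rate: Line 17/first 21 > Line 17/second 16 > Line 14/first 13 > Line 13/first 5 > Line 13/second 4 > Line 14/second 2.
Line 17/first (21): +35 — 55 left.
Line 17/second (16): +15 — 40 left.
Line 14/first (13): +25 — 15 left.
Line 13/first (5): +10 — 5 left.
Line 13/second: +5 of 50 at 4; pool empty.
Total = 21×35 + 16×15 + 13×25 + 5×10 + 4×5 = 1370.

1370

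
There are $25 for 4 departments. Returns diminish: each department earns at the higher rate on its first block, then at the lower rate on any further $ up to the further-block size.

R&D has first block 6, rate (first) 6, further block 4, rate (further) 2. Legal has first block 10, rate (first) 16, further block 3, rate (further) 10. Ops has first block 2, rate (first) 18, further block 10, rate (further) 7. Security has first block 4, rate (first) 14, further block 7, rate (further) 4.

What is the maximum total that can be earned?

Order all 8 blocks by rate: Ops/first 18 > Legal/first 16 > Security/first 14 > Legal/second 10 > Ops/second 7 > R&D/first 6 > Security/second 4 > R&D/second 2.
Ops/first (18): +2 ; 23 left.
Fill Legal first block (10 at 16) ; 13 left.
Fill Security first block (4 at 14) ; 9 left.
Legal/second (10): +3 ; 6 left.
Ops second at 7: only 6 left, fill 6.
Total = 18×2 + 16×10 + 14×4 + 10×3 + 7×6 = 324.

324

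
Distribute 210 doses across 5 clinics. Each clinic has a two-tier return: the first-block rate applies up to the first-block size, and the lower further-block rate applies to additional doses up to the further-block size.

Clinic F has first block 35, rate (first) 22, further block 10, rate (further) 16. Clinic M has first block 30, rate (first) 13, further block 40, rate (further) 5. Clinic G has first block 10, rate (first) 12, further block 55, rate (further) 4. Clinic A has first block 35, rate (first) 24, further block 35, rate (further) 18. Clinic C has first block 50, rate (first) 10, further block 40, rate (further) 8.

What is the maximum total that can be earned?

3450

Treat each block as its own option and order by rate: Clinic A/T1 24 > Clinic F/T1 22 > Clinic A/T2 18 > Clinic F/T2 16 > Clinic M/T1 13 > Clinic G/T1 12 > Clinic C/T1 10 > Clinic C/T2 8 > Clinic M/T2 5 > Clinic G/T2 4.
Clinic A/T1 (24): +35 → 175 left.
Clinic F T1 at 22: fill all 35 → 140 left.
Fill Clinic A T2 block (35 at 18) → 105 left.
Clinic F/T2 (16): +10 → 95 left.
Clinic M/T1 (13): +30 → 65 left.
Clinic G T1 at 12: fill all 10 → 55 left.
Fill Clinic C T1 block (50 at 10) → 5 left.
5 remain; put them into Clinic C T2 at 8.
Total = 24×35 + 22×35 + 18×35 + 16×10 + 13×30 + 12×10 + 10×50 + 8×5 = 3450.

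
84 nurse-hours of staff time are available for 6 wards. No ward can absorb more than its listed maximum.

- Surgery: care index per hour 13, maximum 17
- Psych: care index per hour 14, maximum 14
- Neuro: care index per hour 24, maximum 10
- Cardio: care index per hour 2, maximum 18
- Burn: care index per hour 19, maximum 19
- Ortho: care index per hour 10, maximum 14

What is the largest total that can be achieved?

1178

Order the wards by care index per hour: Neuro 24 > Burn 19 > Psych 14 > Surgery 13 > Ortho 10 > Cardio 2.
Give Neuro 10 to hit its cap of 10 → 74 left.
Burn takes 19 to reach its cap of 19 → 55 left.
Psych takes 14 to reach its cap of 14 → 41 left.
Surgery takes 17 to reach its cap of 17 → 24 left.
Give Ortho 14 to hit its cap of 14 → 10 left.
Only 10 left; Cardio takes them to reach 10.
Total = 13×17 + 14×14 + 24×10 + 2×10 + 19×19 + 10×14 = 1178.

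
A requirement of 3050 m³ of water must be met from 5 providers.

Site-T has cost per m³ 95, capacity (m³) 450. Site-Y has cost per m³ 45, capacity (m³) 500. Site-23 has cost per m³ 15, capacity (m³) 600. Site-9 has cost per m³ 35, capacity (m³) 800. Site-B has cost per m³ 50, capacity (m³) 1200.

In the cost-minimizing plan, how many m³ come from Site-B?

1150

Cheapest first:
Take 600 from Site-23 at 15 ; need 2450 more.
Site-9 (35): use full 800 ; 1650 m³ to go.
Site-Y at 45: take all 500 m³ ; 1150 still needed.
Site-B at 50: take 1150 of its 1200 ; requirement met.
Site-T: unused.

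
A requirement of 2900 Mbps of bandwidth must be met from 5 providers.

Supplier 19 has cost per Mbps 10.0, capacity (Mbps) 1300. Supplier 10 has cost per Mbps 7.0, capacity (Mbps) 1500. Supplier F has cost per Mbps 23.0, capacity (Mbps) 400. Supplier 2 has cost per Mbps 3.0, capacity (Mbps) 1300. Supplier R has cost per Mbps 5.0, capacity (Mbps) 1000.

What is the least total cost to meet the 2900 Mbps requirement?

Use providers in increasing cost order.
Supplier 2 (3.0): use full 1300 — 1600 Mbps to go.
Supplier R (5.0): use full 1000 — 600 Mbps to go.
Take 600 from Supplier 10 at 7.0 to finish.
Supplier 19, Supplier F: unused.
Cost = 1300×3.0 + 1000×5.0 + 600×7.0 = 13100.

13100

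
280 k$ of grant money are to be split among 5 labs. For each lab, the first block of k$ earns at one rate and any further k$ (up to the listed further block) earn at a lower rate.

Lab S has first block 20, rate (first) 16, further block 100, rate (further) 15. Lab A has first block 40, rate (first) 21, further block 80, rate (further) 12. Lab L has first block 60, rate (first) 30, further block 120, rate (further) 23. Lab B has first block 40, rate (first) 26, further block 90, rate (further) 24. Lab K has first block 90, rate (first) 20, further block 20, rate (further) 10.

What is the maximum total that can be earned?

7070

Rank every tier by rate: Lab L/first 30 > Lab B/first 26 > Lab B/second 24 > Lab L/second 23 > Lab A/first 21 > Lab K/first 20 > Lab S/first 16 > Lab S/second 15 > Lab A/second 12 > Lab K/second 10.
Fill Lab L first block (60 at 30) ; 220 left.
Fill Lab B first block (40 at 26) ; 180 left.
Lab B/second (24): +90 ; 90 left.
Lab L/second: +90 of 120 at 23; pool empty.
Total = 30×60 + 26×40 + 24×90 + 23×90 = 7070.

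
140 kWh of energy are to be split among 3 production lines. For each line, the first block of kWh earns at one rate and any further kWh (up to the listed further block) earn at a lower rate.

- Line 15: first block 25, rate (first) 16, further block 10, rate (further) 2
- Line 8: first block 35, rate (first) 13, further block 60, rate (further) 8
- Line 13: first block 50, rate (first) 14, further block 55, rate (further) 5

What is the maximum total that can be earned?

Order all 6 blocks by rate: Line 15/T1 16 > Line 13/T1 14 > Line 8/T1 13 > Line 8/T2 8 > Line 13/T2 5 > Line 15/T2 2.
Fill Line 15 T1 block (25 at 16) — 115 left.
Line 13 T1 at 14: fill all 50 — 65 left.
Line 8 T1 at 13: fill all 35 — 30 left.
Line 8/T2: +30 of 60 at 8; pool empty.
Total = 16×25 + 14×50 + 13×35 + 8×30 = 1795.

1795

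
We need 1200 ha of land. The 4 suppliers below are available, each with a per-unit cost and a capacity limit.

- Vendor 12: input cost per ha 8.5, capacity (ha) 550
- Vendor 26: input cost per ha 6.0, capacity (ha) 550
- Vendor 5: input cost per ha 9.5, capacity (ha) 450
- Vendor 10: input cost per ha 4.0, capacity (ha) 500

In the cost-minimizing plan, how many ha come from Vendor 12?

150

Fill from the cheapest supplier first.
Vendor 10 (4.0): use full 500 — 700 ha to go.
Vendor 26 (6.0): use full 550 — 150 ha to go.
Vendor 12 (8.5): take the remaining 150 — done.
Vendor 5: unused.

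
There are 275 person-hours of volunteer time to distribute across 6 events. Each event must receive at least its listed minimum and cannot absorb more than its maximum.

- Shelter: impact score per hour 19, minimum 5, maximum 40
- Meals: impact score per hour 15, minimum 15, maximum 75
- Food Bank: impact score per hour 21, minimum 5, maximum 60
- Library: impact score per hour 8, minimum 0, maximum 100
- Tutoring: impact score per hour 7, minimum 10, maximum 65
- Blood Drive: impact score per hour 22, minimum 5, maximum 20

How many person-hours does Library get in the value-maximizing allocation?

Meeting every minimum uses 5+15+5+0+10+5 = 40 person-hours, leaving 235.
Highest impact score per hour first: Blood Drive 22 > Food Bank 21 > Shelter 19 > Meals 15 > Library 8 > Tutoring 7.
Blood Drive: +15 to 20 (cap) → 220 left.
Food Bank takes 55 more to reach its cap of 60 → 165 left.
Shelter: +35 to 40 (cap) → 130 left.
Meals: +60 to 75 (cap) → 70 left.
Only 70 left; Library takes them to reach 70.

70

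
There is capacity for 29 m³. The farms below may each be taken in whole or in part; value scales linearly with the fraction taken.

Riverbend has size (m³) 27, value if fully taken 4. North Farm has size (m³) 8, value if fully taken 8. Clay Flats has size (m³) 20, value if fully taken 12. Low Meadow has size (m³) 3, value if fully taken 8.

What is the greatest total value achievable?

26.8

Sort by value density: Low Meadow 8/3≈2.67, North Farm 8/8≈1, Clay Flats 12/20≈0.6, Riverbend 4/27≈0.148.
Low Meadow: take in full, 3 m³ for value 8 ; 26 left.
North Farm: take in full, 8 m³ for value 8 ; 18 left.
18 m³ left: a 18/20 share of Clay Flats gives 12×18/20 = 10.8.
Total value = 26.8.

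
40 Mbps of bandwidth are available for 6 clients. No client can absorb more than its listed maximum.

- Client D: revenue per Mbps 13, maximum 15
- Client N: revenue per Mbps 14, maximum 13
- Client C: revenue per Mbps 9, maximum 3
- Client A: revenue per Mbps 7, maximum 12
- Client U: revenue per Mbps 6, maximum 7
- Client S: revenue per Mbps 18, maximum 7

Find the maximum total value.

Rank by revenue per Mbps: Client S 18 > Client N 14 > Client D 13 > Client C 9 > Client A 7 > Client U 6.
Give Client S 7 to hit its cap of 7 → 33 left.
Client N: +13 to 13 (cap) → 20 left.
Client D takes 15 to reach its cap of 15 → 5 left.
Give Client C 3 to hit its cap of 3 → 2 left.
Client A has room for 12 but only 2 remain, so it gets 2.
Total = 13×15 + 14×13 + 9×3 + 7×2 + 18×7 = 544.

544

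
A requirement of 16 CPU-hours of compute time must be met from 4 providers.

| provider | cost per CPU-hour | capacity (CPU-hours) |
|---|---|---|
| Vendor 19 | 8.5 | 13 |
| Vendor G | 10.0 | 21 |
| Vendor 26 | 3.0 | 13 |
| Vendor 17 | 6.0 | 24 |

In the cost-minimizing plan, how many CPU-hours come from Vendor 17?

3

Cheapest first:
Vendor 26 (3.0): use full 13 ; 3 CPU-hours to go.
Vendor 17 (6.0): take the remaining 3 ; done.
Vendor 19, Vendor G: unused.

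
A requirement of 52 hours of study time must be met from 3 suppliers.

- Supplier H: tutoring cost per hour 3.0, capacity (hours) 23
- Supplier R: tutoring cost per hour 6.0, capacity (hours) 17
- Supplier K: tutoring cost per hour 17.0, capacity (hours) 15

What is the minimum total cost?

Use suppliers in increasing cost order.
Take 23 from Supplier H at 3.0 ; need 29 more.
Take 17 from Supplier R at 6.0 ; need 12 more.
Supplier K (17.0): take the remaining 12 ; done.
Cost = 23×3.0 + 17×6.0 + 12×17.0 = 375.

375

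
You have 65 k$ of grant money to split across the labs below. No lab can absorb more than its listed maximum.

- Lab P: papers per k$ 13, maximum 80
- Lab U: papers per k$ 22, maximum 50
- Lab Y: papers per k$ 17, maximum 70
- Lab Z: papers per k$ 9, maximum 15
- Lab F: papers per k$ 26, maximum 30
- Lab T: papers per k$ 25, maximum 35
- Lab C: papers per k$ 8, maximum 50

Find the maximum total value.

Highest papers per k$ first: Lab F 26 > Lab T 25 > Lab U 22 > Lab Y 17 > Lab P 13 > Lab Z 9 > Lab C 8.
Give Lab F 30 to hit its cap of 30 — 35 left.
Give Lab T 35 to hit its cap of 35 — 0 left.
Total = 26×30 + 25×35 = 1655.

1655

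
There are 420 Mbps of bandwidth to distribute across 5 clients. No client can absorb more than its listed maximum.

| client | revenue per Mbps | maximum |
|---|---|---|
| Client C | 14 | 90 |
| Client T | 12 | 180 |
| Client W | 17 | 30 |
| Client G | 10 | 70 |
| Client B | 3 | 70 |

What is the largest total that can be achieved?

4780

Rank by revenue per Mbps: Client W 17 > Client C 14 > Client T 12 > Client G 10 > Client B 3.
Client W: +30 to 30 (cap) → 390 left.
Give Client C 90 to hit its cap of 90 → 300 left.
Give Client T 180 to hit its cap of 180 → 120 left.
Client G: +70 to 70 (cap) → 50 left.
Client B has room for 70 but only 50 remain, so it gets 50.
Total = 14×90 + 12×180 + 17×30 + 10×70 + 3×50 = 4780.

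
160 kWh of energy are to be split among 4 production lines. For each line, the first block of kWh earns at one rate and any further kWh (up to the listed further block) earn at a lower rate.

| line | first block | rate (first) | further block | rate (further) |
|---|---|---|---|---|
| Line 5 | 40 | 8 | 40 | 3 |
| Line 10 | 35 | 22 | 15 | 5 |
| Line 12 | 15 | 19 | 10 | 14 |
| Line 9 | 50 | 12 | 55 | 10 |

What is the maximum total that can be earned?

2295

Rank every tier by rate: Line 10/T1 22 > Line 12/T1 19 > Line 12/T2 14 > Line 9/T1 12 > Line 9/T2 10 > Line 5/T1 8 > Line 10/T2 5 > Line 5/T2 3.
Line 10/T1 (22): +35 — 125 left.
Line 12 T1 at 19: fill all 15 — 110 left.
Line 12/T2 (14): +10 — 100 left.
Line 9/T1 (12): +50 — 50 left.
50 remain; put them into Line 9 T2 at 10.
Total = 22×35 + 19×15 + 14×10 + 12×50 + 10×50 = 2295.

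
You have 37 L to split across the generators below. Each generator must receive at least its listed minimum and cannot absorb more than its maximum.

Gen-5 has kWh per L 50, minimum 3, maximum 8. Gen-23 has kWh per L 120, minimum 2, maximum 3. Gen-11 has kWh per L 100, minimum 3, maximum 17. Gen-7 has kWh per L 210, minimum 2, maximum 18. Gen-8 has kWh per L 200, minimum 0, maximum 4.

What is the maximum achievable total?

Meeting every minimum uses 3+2+3+2+0 = 10 L, leaving 27.
Highest kWh per L first: Gen-7 210 > Gen-8 200 > Gen-23 120 > Gen-11 100 > Gen-5 50.
Gen-7 takes 16 more to reach its cap of 18 — 11 left.
Gen-8: +4 to 4 (cap) — 7 left.
Give Gen-23 1 more to hit its cap of 3 — 6 left.
Gen-11 has room for 14 more but only 6 remain, so it gets 9.
Total = 50×3 + 120×3 + 100×9 + 210×18 + 200×4 = 5990.

5990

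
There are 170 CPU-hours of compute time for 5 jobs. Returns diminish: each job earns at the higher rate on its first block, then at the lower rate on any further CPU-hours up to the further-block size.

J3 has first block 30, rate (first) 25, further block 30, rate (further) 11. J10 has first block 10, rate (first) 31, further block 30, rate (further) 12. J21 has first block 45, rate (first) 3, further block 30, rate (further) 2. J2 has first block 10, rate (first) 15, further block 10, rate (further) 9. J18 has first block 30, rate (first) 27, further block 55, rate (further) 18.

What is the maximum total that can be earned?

Treat each block as its own option and order by rate: J10/T1 31 > J18/T1 27 > J3/T1 25 > J18/T2 18 > J2/T1 15 > J10/T2 12 > J3/T2 11 > J2/T2 9 > J21/T1 3 > J21/T2 2.
J10 T1 at 31: fill all 10 — 160 left.
J18/T1 (27): +30 — 130 left.
J3 T1 at 25: fill all 30 — 100 left.
Fill J18 T2 block (55 at 18) — 45 left.
J2 T1 at 15: fill all 10 — 35 left.
J10/T2 (12): +30 — 5 left.
5 remain; put them into J3 T2 at 11.
Total = 31×10 + 27×30 + 25×30 + 18×55 + 15×10 + 12×30 + 11×5 = 3425.

3425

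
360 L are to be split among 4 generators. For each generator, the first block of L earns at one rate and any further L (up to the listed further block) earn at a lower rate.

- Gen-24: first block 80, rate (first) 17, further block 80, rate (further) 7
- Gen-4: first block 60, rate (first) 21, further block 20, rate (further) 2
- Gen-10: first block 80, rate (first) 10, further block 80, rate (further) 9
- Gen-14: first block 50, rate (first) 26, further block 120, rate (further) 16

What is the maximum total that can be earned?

6340

Rank every tier by rate: Gen-14/tier1 26 > Gen-4/tier1 21 > Gen-24/tier1 17 > Gen-14/tier2 16 > Gen-10/tier1 10 > Gen-10/tier2 9 > Gen-24/tier2 7 > Gen-4/tier2 2.
Gen-14/tier1 (26): +50 ; 310 left.
Fill Gen-4 tier1 block (60 at 21) ; 250 left.
Gen-24 tier1 at 17: fill all 80 ; 170 left.
Gen-14/tier2 (16): +120 ; 50 left.
Gen-10/tier1: +50 of 80 at 10; pool empty.
Total = 26×50 + 21×60 + 17×80 + 16×120 + 10×50 = 6340.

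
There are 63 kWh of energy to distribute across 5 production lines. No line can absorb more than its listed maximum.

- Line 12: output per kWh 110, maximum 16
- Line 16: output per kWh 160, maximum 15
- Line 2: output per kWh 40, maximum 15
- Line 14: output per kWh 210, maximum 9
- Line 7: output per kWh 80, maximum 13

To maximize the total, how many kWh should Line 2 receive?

10

Rank by output per kWh: Line 14 210 > Line 16 160 > Line 12 110 > Line 7 80 > Line 2 40.
Line 14: +9 to 9 (cap) — 54 left.
Line 16 takes 15 to reach its cap of 15 — 39 left.
Line 12: +16 to 16 (cap) — 23 left.
Line 7 takes 13 to reach its cap of 13 — 10 left.
Only 10 left; Line 2 takes them to reach 10.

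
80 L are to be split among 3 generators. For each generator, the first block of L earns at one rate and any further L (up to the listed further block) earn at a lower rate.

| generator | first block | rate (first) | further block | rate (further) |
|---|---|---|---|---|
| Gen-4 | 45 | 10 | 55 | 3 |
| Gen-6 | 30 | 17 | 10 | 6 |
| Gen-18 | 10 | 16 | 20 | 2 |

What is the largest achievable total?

1070

Treat each block as its own option and order by rate: Gen-6/T1 17 > Gen-18/T1 16 > Gen-4/T1 10 > Gen-6/T2 6 > Gen-4/T2 3 > Gen-18/T2 2.
Fill Gen-6 T1 block (30 at 17) → 50 left.
Fill Gen-18 T1 block (10 at 16) → 40 left.
40 remain; put them into Gen-4 T1 at 10.
Total = 17×30 + 16×10 + 10×40 = 1070.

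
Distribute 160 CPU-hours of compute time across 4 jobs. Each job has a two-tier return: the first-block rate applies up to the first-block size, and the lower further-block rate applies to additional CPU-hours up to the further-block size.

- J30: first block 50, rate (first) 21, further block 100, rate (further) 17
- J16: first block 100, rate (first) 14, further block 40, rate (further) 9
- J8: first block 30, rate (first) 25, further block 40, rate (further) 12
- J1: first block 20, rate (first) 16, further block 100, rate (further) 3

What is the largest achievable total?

Treat each block as its own option and order by rate: J8/tier1 25 > J30/tier1 21 > J30/tier2 17 > J1/tier1 16 > J16/tier1 14 > J8/tier2 12 > J16/tier2 9 > J1/tier2 3.
J8 tier1 at 25: fill all 30 → 130 left.
J30 tier1 at 21: fill all 50 → 80 left.
80 remain; put them into J30 tier2 at 17.
Total = 25×30 + 21×50 + 17×80 = 3160.

3160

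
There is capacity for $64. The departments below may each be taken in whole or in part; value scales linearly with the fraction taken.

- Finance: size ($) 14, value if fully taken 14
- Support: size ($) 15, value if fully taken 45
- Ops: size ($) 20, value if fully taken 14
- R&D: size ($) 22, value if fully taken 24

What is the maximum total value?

92.1

Rank by value-to-size ratio: Support 45/15≈3, R&D 24/22≈1.09, Finance 14/14≈1, Ops 14/20≈0.7.
Support: take in full, 15 $ for value 45 — 49 left.
Take all of R&D (22 $, value 24) — 27 $ left.
Take all of Finance (14 $, value 14) — 13 $ left.
Fill the last 13 $ with part of Ops: 13/20 of it earns 9.1.
Total value = 92.1.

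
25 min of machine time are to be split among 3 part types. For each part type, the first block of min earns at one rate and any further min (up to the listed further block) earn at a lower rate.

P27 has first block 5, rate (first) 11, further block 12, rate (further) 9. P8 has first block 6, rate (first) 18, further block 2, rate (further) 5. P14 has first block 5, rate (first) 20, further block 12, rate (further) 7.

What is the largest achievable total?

344

Treat each block as its own option and order by rate: P14/T1 20 > P8/T1 18 > P27/T1 11 > P27/T2 9 > P14/T2 7 > P8/T2 5.
P14/T1 (20): +5 ; 20 left.
P8 T1 at 18: fill all 6 ; 14 left.
Fill P27 T1 block (5 at 11) ; 9 left.
9 remain; put them into P27 T2 at 9.
Total = 20×5 + 18×6 + 11×5 + 9×9 = 344.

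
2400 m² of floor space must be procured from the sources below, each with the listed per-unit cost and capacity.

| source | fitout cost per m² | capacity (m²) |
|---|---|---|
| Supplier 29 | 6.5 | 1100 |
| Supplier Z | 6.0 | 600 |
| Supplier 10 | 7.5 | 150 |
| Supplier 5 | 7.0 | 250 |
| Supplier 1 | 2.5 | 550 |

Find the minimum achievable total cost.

Use sources in increasing cost order.
Supplier 1 at 2.5: take all 550 m² → 1850 still needed.
Supplier Z at 6.0: take all 600 m² → 1250 still needed.
Supplier 29 at 6.5: take all 1100 m² → 150 still needed.
Supplier 5 (7.0): take the remaining 150 → done.
Supplier 10: unused.
Cost = 550×2.5 + 600×6.0 + 1100×6.5 + 150×7.0 = 13175.

13175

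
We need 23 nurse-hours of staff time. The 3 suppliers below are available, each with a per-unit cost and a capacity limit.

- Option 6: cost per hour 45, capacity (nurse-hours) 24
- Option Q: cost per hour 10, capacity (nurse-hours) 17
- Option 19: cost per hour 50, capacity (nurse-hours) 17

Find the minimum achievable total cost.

440

Cheapest first:
Option Q (10): use full 17 — 6 nurse-hours to go.
Option 6 at 45: take 6 of its 24 — requirement met.
Option 19: unused.
Cost = 17×10 + 6×45 = 440.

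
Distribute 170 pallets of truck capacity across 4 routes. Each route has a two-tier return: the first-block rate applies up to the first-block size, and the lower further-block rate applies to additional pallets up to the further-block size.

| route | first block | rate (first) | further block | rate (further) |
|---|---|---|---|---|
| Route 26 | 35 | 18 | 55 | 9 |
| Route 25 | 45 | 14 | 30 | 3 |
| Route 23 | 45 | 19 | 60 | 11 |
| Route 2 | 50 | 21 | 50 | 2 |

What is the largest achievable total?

Rank every tier by rate: Route 2/first 21 > Route 23/first 19 > Route 26/first 18 > Route 25/first 14 > Route 23/second 11 > Route 26/second 9 > Route 25/second 3 > Route 2/second 2.
Fill Route 2 first block (50 at 21) — 120 left.
Fill Route 23 first block (45 at 19) — 75 left.
Fill Route 26 first block (35 at 18) — 40 left.
Route 25 first at 14: only 40 left, fill 40.
Total = 21×50 + 19×45 + 18×35 + 14×40 = 3095.

3095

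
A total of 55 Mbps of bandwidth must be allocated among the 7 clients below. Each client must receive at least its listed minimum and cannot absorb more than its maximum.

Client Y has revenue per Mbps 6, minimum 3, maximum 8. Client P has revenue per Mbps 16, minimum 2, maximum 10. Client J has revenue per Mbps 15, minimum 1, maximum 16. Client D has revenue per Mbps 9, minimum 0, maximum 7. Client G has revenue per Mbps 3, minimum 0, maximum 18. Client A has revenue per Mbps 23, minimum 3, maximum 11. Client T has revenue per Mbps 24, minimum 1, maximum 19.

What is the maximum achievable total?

1067

Meeting every minimum uses 3+2+1+0+0+3+1 = 10 Mbps, leaving 45.
Highest revenue per Mbps first: Client T 24 > Client A 23 > Client P 16 > Client J 15 > Client D 9 > Client Y 6 > Client G 3.
Give Client T 18 more to hit its cap of 19 → 27 left.
Give Client A 8 more to hit its cap of 11 → 19 left.
Client P takes 8 more to reach its cap of 10 → 11 left.
Client J: +11 (room for 15) → 12. Pool exhausted.
Total = 6×3 + 16×10 + 15×12 + 23×11 + 24×19 = 1067.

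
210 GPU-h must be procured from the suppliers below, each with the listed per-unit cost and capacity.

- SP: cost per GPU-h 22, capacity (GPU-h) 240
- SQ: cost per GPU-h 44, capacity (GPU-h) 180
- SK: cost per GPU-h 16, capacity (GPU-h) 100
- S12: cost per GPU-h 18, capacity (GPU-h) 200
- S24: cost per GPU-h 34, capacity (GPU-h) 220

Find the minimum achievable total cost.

3580

Cheapest first:
SK at 16: take all 100 GPU-h → 110 still needed.
S12 (18): take the remaining 110 → done.
SP, S24, SQ: unused.
Cost = 100×16 + 110×18 = 3580.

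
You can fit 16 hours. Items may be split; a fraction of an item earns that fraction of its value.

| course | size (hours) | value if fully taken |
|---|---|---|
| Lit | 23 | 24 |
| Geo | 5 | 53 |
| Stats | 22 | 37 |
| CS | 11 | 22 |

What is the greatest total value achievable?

75

Best value per unit of size first: Geo 53/5≈10.6, CS 22/11≈2, Stats 37/22≈1.68, Lit 24/23≈1.04.
Geo: take in full, 5 hours for value 53 — 11 left.
CS: take in full, 11 hours for value 22 — 0 left.
Total value = 75.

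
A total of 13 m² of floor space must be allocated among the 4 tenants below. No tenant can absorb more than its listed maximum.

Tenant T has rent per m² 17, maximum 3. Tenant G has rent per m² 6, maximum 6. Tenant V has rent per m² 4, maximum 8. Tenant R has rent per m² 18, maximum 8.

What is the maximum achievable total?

Order the tenants by rent per m²: Tenant R 18 > Tenant T 17 > Tenant G 6 > Tenant V 4.
Tenant R: +8 to 8 (cap) → 5 left.
Give Tenant T 3 to hit its cap of 3 → 2 left.
Only 2 left; Tenant G takes them to reach 2.
Total = 17×3 + 6×2 + 18×8 = 207.

207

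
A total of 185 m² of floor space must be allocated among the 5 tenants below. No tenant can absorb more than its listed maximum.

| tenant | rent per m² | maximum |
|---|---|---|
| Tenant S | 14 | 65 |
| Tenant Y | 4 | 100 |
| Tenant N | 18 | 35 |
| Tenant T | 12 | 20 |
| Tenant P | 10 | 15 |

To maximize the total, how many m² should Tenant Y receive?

50

Order the tenants by rent per m²: Tenant N 18 > Tenant S 14 > Tenant T 12 > Tenant P 10 > Tenant Y 4.
Tenant N: +35 to 35 (cap) — 150 left.
Give Tenant S 65 to hit its cap of 65 — 85 left.
Tenant T takes 20 to reach its cap of 20 — 65 left.
Give Tenant P 15 to hit its cap of 15 — 50 left.
Tenant Y: +50 (room for 100) → 50. Pool exhausted.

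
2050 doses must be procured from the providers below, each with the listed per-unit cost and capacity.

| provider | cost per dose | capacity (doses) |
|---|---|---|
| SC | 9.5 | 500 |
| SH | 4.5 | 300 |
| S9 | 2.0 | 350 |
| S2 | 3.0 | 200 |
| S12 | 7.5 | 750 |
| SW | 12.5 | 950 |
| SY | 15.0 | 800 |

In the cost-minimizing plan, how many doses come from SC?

Use providers in increasing cost order.
Take 350 from S9 at 2.0 — need 1700 more.
S2 at 3.0: take all 200 doses — 1500 still needed.
SH at 4.5: take all 300 doses — 1200 still needed.
S12 at 7.5: take all 750 doses — 450 still needed.
SC at 9.5: take 450 of its 500 — requirement met.
SW, SY: unused.

450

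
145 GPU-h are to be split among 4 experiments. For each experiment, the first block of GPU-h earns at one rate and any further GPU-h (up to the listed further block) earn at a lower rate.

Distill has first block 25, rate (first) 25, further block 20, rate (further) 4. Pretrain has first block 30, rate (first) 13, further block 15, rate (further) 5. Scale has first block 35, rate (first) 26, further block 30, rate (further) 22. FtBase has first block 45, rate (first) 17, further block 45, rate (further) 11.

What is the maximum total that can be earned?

3090

Treat each block as its own option and order by rate: Scale/first 26 > Distill/first 25 > Scale/second 22 > FtBase/first 17 > Pretrain/first 13 > FtBase/second 11 > Pretrain/second 5 > Distill/second 4.
Fill Scale first block (35 at 26) ; 110 left.
Fill Distill first block (25 at 25) ; 85 left.
Scale second at 22: fill all 30 ; 55 left.
Fill FtBase first block (45 at 17) ; 10 left.
10 remain; put them into Pretrain first at 13.
Total = 26×35 + 25×25 + 22×30 + 17×45 + 13×10 = 3090.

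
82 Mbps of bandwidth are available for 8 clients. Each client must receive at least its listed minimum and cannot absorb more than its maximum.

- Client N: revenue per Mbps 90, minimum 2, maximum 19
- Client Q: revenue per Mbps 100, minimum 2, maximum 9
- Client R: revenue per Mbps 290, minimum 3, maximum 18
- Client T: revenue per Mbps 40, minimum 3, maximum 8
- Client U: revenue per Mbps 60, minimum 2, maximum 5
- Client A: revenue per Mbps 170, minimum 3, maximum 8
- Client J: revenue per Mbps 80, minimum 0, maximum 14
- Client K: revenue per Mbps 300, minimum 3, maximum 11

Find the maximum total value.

Meeting every minimum uses 2+2+3+3+2+3+0+3 = 18 Mbps, leaving 64.
Order the clients by revenue per Mbps: Client K 300 > Client R 290 > Client A 170 > Client Q 100 > Client N 90 > Client J 80 > Client U 60 > Client T 40.
Give Client K 8 more to hit its cap of 11 → 56 left.
Client R: +15 to 18 (cap) → 41 left.
Client A takes 5 more to reach its cap of 8 → 36 left.
Client Q takes 7 more to reach its cap of 9 → 29 left.
Client N: +17 to 19 (cap) → 12 left.
Client J: +12 (room for 14) → 12. Pool exhausted.
Total = 90×19 + 100×9 + 290×18 + 40×3 + 60×2 + 170×8 + 80×12 + 300×11 = 13690.

13690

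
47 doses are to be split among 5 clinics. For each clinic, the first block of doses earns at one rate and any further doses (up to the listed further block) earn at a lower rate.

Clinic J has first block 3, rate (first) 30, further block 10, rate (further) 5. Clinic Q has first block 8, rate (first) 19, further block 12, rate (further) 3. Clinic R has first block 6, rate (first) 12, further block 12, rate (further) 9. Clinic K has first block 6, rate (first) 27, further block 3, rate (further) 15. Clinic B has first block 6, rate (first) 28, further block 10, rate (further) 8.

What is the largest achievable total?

Rank every tier by rate: Clinic J/first 30 > Clinic B/first 28 > Clinic K/first 27 > Clinic Q/first 19 > Clinic K/second 15 > Clinic R/first 12 > Clinic R/second 9 > Clinic B/second 8 > Clinic J/second 5 > Clinic Q/second 3.
Clinic J/first (30): +3 — 44 left.
Fill Clinic B first block (6 at 28) — 38 left.
Fill Clinic K first block (6 at 27) — 32 left.
Clinic Q first at 19: fill all 8 — 24 left.
Clinic K/second (15): +3 — 21 left.
Clinic R/first (12): +6 — 15 left.
Fill Clinic R second block (12 at 9) — 3 left.
3 remain; put them into Clinic B second at 8.
Total = 30×3 + 28×6 + 27×6 + 19×8 + 15×3 + 12×6 + 9×12 + 8×3 = 821.

821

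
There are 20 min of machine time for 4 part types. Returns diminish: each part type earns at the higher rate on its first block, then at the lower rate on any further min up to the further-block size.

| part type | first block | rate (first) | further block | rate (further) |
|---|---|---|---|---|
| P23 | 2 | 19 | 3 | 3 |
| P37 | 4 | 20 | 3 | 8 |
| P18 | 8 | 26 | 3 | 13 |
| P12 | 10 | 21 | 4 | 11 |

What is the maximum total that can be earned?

458

Order all 8 blocks by rate: P18/first 26 > P12/first 21 > P37/first 20 > P23/first 19 > P18/second 13 > P12/second 11 > P37/second 8 > P23/second 3.
P18/first (26): +8 → 12 left.
Fill P12 first block (10 at 21) → 2 left.
P37/first: +2 of 4 at 20; pool empty.
Total = 26×8 + 21×10 + 20×2 = 458.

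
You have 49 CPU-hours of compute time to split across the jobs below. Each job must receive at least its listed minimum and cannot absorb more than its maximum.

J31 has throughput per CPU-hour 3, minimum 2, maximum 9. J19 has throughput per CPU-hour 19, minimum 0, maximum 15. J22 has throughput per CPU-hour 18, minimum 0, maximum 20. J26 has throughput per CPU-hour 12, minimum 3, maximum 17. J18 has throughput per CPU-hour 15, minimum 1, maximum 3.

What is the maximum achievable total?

804

Meeting every minimum uses 2+0+0+3+1 = 6 CPU-hours, leaving 43.
Highest throughput per CPU-hour first: J19 19 > J22 18 > J18 15 > J26 12 > J31 3.
Give J19 15 more to hit its cap of 15 → 28 left.
J22 takes 20 more to reach its cap of 20 → 8 left.
J18: +2 to 3 (cap) → 6 left.
Only 6 left; J26 takes them to reach 9.
Total = 3×2 + 19×15 + 18×20 + 12×9 + 15×3 = 804.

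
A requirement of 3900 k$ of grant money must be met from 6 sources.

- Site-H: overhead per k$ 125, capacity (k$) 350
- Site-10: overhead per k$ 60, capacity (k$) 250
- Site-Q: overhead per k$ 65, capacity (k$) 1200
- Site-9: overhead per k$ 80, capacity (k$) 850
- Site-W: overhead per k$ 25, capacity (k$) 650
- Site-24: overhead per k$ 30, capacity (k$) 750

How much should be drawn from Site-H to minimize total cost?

200

Use sources in increasing cost order.
Take 650 from Site-W at 25 ; need 3250 more.
Site-24 (30): use full 750 ; 2500 k$ to go.
Site-10 (60): use full 250 ; 2250 k$ to go.
Site-Q (65): use full 1200 ; 1050 k$ to go.
Take 850 from Site-9 at 80 ; need 200 more.
Site-H at 125: take 200 of its 350 ; requirement met.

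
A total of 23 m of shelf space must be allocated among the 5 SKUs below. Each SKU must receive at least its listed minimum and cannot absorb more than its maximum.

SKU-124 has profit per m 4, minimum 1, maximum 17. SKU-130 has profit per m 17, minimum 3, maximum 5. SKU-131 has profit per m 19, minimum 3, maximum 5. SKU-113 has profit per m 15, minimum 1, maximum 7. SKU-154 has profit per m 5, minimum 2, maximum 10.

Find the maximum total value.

314

Meeting every minimum uses 1+3+3+1+2 = 10 m, leaving 13.
Highest profit per m first: SKU-131 19 > SKU-130 17 > SKU-113 15 > SKU-154 5 > SKU-124 4.
SKU-131: +2 to 5 (cap) — 11 left.
SKU-130 takes 2 more to reach its cap of 5 — 9 left.
SKU-113: +6 to 7 (cap) — 3 left.
SKU-154 has room for 8 more but only 3 remain, so it gets 5.
Total = 4×1 + 17×5 + 19×5 + 15×7 + 5×5 = 314.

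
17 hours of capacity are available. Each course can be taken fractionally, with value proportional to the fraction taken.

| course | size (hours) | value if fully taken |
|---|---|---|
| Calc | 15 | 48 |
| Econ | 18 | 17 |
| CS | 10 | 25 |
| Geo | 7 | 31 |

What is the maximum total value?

Sort by value density: Geo 31/7≈4.43, Calc 48/15≈3.2, CS 25/10≈2.5, Econ 17/18≈0.944.
All 7 hours of Geo fit (value 31) — 10 remain.
10 hours left: a 10/15 share of Calc gives 48×10/15 = 32.
Total value = 63.

63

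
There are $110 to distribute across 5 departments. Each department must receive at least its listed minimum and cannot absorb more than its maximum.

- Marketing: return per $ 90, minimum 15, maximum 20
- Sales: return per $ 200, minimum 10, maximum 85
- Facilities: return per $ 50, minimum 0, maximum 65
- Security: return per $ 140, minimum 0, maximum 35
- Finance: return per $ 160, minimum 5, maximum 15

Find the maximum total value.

19950

Meeting every minimum uses 15+10+0+0+5 = 30 $, leaving 80.
Order the departments by return per $: Sales 200 > Finance 160 > Security 140 > Marketing 90 > Facilities 50.
Give Sales 75 more to hit its cap of 85 → 5 left.
Finance has room for 10 more but only 5 remain, so it gets 10.
Total = 90×15 + 200×85 + 160×10 = 19950.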